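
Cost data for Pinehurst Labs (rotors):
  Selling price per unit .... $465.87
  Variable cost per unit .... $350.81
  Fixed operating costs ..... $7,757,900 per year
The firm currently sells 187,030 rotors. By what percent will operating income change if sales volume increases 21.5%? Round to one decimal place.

At 187,030 units, contribution = 187,030 × $115.06 = $21,519,671.80.
Subtracting fixed costs: EBIT = $21,519,671.80 − $7,757,900 = $13,761,771.80.
So DOL = total CM / EBIT = $21,519,671.80 / $13,761,771.80 = 1.5637.
%ΔEBIT = DOL × %ΔSales = 1.5637 × +21.5% = +33.6%.

+33.6%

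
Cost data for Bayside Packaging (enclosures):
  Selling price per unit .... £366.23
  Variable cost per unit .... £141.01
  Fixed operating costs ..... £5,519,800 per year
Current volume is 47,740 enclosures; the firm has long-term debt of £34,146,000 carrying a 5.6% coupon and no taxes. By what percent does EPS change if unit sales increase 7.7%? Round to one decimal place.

Contribution at this volume is 47,740 × £225.22 = £10,752,002.80.
Operating income = contribution − fixed costs = £10,752,002.80 − £5,519,800 = £5,232,202.80.
After interest of £1,912,176.00, pre-tax earnings = £3,320,026.80.
DCL = total CM / (EBIT − I) = £10,752,002.80 / £3,320,026.80 = 3.2385.
EPS therefore changes by 3.2385 × (+7.7%) = +24.9%.

+24.9%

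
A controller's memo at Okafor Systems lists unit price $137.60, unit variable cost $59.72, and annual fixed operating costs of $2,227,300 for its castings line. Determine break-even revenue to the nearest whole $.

Contribution margin per unit = $137.60 − $59.72 = $77.88, a CM ratio of $77.88 ÷ $137.60 = 0.5660.
Break-even revenue = fixed costs × price ÷ CM = $2,227,300 × $137.60 ÷ $77.88 = $3,935,240.

$3,935,240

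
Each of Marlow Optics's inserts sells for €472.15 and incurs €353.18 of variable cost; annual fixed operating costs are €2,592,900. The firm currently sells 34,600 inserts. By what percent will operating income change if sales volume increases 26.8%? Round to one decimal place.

+72.4%

At 34,600 units, contribution = 34,600 × €118.97 = €4,116,362.00.
EBIT = €4,116,362.00 − €2,592,900 = €1,523,462.00.
So DOL = total CM / EBIT = €4,116,362.00 / €1,523,462.00 = 2.7020.
So EBIT moves 2.7020 × (+26.8%) = +72.4%.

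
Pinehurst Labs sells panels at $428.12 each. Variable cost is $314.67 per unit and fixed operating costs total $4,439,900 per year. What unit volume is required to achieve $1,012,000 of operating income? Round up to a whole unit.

Contribution margin per unit = $428.12 − $314.67 = $113.45.
Units = (FC + target) / CM = ($4,439,900 + $1,012,000) / $113.45 = 48,055.53, so 48,056 panels.

48,056 panels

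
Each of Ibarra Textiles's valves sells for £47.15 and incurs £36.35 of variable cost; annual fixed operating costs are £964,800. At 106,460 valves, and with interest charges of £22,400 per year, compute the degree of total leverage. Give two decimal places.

Total contribution margin = 106,460 × £10.80 = £1,149,768.00.
Subtracting fixed costs: EBIT = £1,149,768.00 − £964,800 = £184,968.00. Interest = £22,400.00, so EBIT − I = £162,568.00.
DCL = contribution ÷ (EBIT − I) = £1,149,768.00 ÷ £162,568.00 = 7.0725.

7.07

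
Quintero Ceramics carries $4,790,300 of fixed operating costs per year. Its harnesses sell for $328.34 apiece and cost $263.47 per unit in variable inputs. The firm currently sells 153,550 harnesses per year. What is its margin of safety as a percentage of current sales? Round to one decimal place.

51.9%

Unit CM = price − variable cost = $328.34 − $263.47 = $64.87. Break-even units = $4,790,300 ÷ $64.87 = 73,844.61; break-even revenue = 73,844.61 × $328.34 = $24,246,140.00.
Actual sales revenue = 153,550 × $328.34 = $50,416,607.00.
Margin of safety = ($50,416,607.00 − $24,246,140.00) ÷ $50,416,607.00 = 51.9%.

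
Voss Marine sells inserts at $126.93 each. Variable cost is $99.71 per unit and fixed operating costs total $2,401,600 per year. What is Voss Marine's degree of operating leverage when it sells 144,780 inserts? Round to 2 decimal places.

At 144,780 units, contribution = 144,780 × $27.22 = $3,940,911.60.
Operating income = contribution − fixed costs = $3,940,911.60 − $2,401,600 = $1,539,311.60.
DOL = contribution ÷ EBIT = $3,940,911.60 ÷ $1,539,311.60 = 2.5602.

2.56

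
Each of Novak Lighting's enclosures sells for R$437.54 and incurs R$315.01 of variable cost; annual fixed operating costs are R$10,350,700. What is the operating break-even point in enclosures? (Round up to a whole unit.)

Contribution margin per unit = R$437.54 − R$315.01 = R$122.53.
Break-even Q = R$10,350,700 / R$122.53 = 84,474.82 → 84,475 enclosures.

84,475 enclosures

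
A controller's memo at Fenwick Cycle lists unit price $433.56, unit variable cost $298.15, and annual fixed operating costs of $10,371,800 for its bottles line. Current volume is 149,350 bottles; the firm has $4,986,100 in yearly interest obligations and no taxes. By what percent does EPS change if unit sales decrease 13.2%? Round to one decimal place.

-54.9%

At 149,350 units, contribution = 149,350 × $135.41 = $20,223,483.50.
Subtracting fixed costs: EBIT = $20,223,483.50 − $10,371,800 = $9,851,683.50.
Interest = $4,986,100.00, so EBIT − I = $4,865,583.50.
DCL = total CM / (EBIT − I) = $20,223,483.50 / $4,865,583.50 = 4.1564.
EPS therefore changes by 4.1564 × (-13.2%) = -54.9%.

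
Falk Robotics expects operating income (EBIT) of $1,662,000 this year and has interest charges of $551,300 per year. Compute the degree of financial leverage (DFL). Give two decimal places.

Annual interest charges come to $551,300.00.
DFL = EBIT ÷ (EBIT − I) = $1,662,000 ÷ ($1,662,000 − $551,300.00) = $1,662,000 ÷ $1,110,700.00 = 1.4964.

1.50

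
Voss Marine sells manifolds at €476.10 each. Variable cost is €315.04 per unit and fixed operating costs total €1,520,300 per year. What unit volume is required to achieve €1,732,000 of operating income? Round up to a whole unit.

20,194 manifolds

Each unit contributes €476.10 − €315.04 = €161.06.
Units = (FC + target) / CM = (€1,520,300 + €1,732,000) / €161.06 = 20,193.10, so 20,194 manifolds.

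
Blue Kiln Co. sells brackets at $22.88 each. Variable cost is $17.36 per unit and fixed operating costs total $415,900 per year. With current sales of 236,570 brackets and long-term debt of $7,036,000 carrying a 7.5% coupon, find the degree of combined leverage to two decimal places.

Contribution at this volume is 236,570 × $5.52 = $1,305,866.40.
EBIT = $1,305,866.40 − $415,900 = $889,966.40. Interest = $527,700.00.
DOL = $1,305,866.40 ÷ $889,966.40 = 1.4673; DFL = $889,966.40 ÷ $362,266.40 = 2.4567.
DCL = DOL × DFL = 1.4673 × 2.4567 = 3.6047.

3.60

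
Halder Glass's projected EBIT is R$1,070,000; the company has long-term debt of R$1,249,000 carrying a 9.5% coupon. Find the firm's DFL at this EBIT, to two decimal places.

1.12

Annual interest charges come to R$118,655.00.
Degree of financial leverage = EBIT / (EBIT − interest) = R$1,070,000 / R$951,345.00 = 1.1247.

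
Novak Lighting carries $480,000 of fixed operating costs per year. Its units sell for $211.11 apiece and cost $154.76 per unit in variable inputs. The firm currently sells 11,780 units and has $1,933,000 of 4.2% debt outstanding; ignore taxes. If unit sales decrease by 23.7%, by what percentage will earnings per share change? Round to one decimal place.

Total contribution margin = 11,780 × $56.35 = $663,803.00.
EBIT = $663,803.00 − $480,000 = $183,803.00.
After interest of $81,186.00, pre-tax earnings = $102,617.00.
DCL = total CM / (EBIT − I) = $663,803.00 / $102,617.00 = 6.4687.
%ΔEPS = DCL × %ΔSales = 6.4687 × -23.7% = -153.3%.

-153.3%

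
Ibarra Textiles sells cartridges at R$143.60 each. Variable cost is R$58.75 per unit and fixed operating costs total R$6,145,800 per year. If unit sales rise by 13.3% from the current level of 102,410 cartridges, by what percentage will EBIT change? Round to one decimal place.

+45.4%

Total contribution margin = 102,410 × R$84.85 = R$8,689,488.50.
Operating income = contribution − fixed costs = R$8,689,488.50 − R$6,145,800 = R$2,543,688.50.
DOL = contribution ÷ EBIT = R$8,689,488.50 ÷ R$2,543,688.50 = 3.4161.
%ΔEBIT = DOL × %ΔSales = 3.4161 × +13.3% = +45.4%.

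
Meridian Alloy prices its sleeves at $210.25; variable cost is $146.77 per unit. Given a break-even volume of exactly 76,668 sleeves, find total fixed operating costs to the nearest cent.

$4,866,884.64

Each unit contributes $210.25 − $146.77 = $63.48.
Since BE = FC / CM, FC = 76,668 × $63.48 = $4,866,884.64.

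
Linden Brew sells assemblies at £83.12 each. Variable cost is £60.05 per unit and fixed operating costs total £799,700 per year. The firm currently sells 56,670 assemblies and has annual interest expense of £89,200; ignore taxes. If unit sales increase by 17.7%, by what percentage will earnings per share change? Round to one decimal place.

+55.3%

Total contribution margin = 56,670 × £23.07 = £1,307,376.90.
Subtracting fixed costs: EBIT = £1,307,376.90 − £799,700 = £507,676.90.
Interest = £89,200.00, so EBIT − I = £418,476.90.
DCL = total CM / (EBIT − I) = £1,307,376.90 / £418,476.90 = 3.1241.
%ΔEPS = DCL × %ΔSales = 3.1241 × +17.7% = +55.3%.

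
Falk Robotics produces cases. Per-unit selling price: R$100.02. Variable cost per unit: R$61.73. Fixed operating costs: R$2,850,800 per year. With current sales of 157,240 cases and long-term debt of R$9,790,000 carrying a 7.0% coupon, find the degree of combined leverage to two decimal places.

Total contribution margin = 157,240 × R$38.29 = R$6,020,719.60.
EBIT = R$6,020,719.60 − R$2,850,800 = R$3,169,919.60. Interest = R$685,300.00, so EBIT − I = R$2,484,619.60.
DCL = contribution ÷ (EBIT − I) = R$6,020,719.60 ÷ R$2,484,619.60 = 2.4232.

2.42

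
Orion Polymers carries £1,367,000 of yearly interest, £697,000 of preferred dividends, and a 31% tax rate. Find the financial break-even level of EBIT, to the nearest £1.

Preferred dividends are paid after tax, so their pre-tax equivalent is £697,000 ÷ (1 − 0.31) = £1,010,144.93.
Financial break-even EBIT = interest + D_p ÷ (1 − t) = £1,367,000 + £1,010,144.93 = £2,377,144.93.

£2,377,145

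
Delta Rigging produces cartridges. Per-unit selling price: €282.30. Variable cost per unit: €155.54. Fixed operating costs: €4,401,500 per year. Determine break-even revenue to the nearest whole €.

€9,802,331

CM per unit = €282.30 − €155.54 = €126.76; CM ratio = €126.76 / €282.30 = 0.4490.
Break-even sales = FC ÷ CM ratio = €4,401,500 × €282.30 / €126.76 = €9,802,331.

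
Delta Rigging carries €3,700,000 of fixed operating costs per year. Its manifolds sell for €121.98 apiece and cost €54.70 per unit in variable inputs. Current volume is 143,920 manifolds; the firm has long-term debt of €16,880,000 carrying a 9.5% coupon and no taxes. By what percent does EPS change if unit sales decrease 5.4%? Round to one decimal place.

At 143,920 units, contribution = 143,920 × €67.28 = €9,682,937.60.
Subtracting fixed costs: EBIT = €9,682,937.60 − €3,700,000 = €5,982,937.60.
After interest of €1,603,600.00, pre-tax earnings = €4,379,337.60.
Degree of combined leverage = contribution ÷ (EBIT − I) = €9,682,937.60 ÷ €4,379,337.60 = 2.2111.
%ΔEPS = DCL × %ΔSales = 2.2111 × -5.4% = -11.9%.

-11.9%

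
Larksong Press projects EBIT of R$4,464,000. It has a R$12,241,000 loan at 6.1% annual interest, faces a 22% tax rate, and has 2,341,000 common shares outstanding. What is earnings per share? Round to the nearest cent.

R$1.24

Pre-tax income = R$4,464,000 − R$746,701.00 = R$3,717,299.00.
After tax at 22%: net income = R$3,717,299.00 × 0.78 = R$2,899,493.22.
Per share: R$2,899,493.22 / 2,341,000 shares = R$1.24.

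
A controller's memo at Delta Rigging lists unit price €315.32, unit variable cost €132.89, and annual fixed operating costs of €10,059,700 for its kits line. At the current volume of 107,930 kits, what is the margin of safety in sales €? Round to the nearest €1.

Contribution margin per unit = €315.32 − €132.89 = €182.43. Break-even units = €10,059,700 ÷ €182.43 = 55,142.79; break-even revenue = 55,142.79 × €315.32 = €17,387,625.96.
Actual sales revenue = 107,930 × €315.32 = €34,032,487.60.
Margin of safety = €34,032,487.60 − €17,387,625.96 = €16,644,862.

€16,644,862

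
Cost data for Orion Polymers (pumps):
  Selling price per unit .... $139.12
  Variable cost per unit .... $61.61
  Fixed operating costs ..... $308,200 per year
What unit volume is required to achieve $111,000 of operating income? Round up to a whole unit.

Each unit contributes $139.12 − $61.61 = $77.51.
Required volume = (fixed costs + target profit) ÷ CM = ($308,200 + $111,000) ÷ $77.51 = 5,408.33, so 5,409 pumps.

5,409 pumps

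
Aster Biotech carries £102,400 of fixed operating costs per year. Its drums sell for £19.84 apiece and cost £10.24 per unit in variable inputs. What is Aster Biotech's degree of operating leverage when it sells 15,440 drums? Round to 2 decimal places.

3.23

Total contribution margin = 15,440 × £9.60 = £148,224.00.
Operating income = contribution − fixed costs = £148,224.00 − £102,400 = £45,824.00.
Degree of operating leverage = £148,224.00 / £45,824.00 = 3.2346.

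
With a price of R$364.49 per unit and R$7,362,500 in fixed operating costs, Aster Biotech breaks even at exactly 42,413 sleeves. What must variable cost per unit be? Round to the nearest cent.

At break-even, FC = Q × (P − VC), so P − VC = R$7,362,500 ÷ 42,413 = R$173.5906.
Hence VC = price − CM = R$364.49 − R$173.5906 = R$190.90.

R$190.90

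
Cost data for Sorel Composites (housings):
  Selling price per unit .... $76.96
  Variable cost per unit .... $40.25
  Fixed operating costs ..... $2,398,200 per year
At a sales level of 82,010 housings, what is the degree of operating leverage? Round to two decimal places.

4.92

Contribution at this volume is 82,010 × $36.71 = $3,010,587.10.
Subtracting fixed costs: EBIT = $3,010,587.10 − $2,398,200 = $612,387.10.
Degree of operating leverage = $3,010,587.10 / $612,387.10 = 4.9162.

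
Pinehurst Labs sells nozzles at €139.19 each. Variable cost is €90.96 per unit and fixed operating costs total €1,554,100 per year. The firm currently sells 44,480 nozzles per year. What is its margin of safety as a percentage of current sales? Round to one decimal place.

Each unit contributes €139.19 − €90.96 = €48.23. Break-even units = €1,554,100 ÷ €48.23 = 32,222.68; break-even revenue = 32,222.68 × €139.19 = €4,485,075.24.
Current sales = 44,480 × €139.19 = €6,191,171.20.
Margin of safety = (€6,191,171.20 − €4,485,075.24) ÷ €6,191,171.20 = 27.6%.

27.6%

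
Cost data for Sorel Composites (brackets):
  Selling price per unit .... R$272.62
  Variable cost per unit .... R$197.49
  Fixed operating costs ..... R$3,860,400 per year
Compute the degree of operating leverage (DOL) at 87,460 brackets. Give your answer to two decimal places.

2.42

Contribution at this volume is 87,460 × R$75.13 = R$6,570,869.80.
Operating income = contribution − fixed costs = R$6,570,869.80 − R$3,860,400 = R$2,710,469.80.
Degree of operating leverage = R$6,570,869.80 / R$2,710,469.80 = 2.4243.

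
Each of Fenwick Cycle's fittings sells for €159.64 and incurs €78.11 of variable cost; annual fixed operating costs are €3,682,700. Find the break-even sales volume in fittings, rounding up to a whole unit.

45,170 fittings

Contribution margin per unit = €159.64 − €78.11 = €81.53.
Break-even volume = fixed costs ÷ CM per unit = €3,682,700 ÷ €81.53 = 45,169.88, so 45,170 fittings.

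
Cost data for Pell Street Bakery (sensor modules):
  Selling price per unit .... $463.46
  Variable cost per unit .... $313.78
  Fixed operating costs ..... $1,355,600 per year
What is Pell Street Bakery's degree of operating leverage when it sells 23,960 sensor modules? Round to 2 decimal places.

1.61

At 23,960 units, contribution = 23,960 × $149.68 = $3,586,332.80.
Subtracting fixed costs: EBIT = $3,586,332.80 − $1,355,600 = $2,230,732.80.
Degree of operating leverage = $3,586,332.80 / $2,230,732.80 = 1.6077.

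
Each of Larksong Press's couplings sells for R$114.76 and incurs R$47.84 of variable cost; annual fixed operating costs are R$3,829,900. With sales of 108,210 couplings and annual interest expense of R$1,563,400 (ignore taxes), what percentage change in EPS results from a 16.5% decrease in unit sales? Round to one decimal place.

At 108,210 units, contribution = 108,210 × R$66.92 = R$7,241,413.20.
Subtracting fixed costs: EBIT = R$7,241,413.20 − R$3,829,900 = R$3,411,513.20.
Interest = R$1,563,400.00, so EBIT − I = R$1,848,113.20.
Degree of combined leverage = contribution ÷ (EBIT − I) = R$7,241,413.20 ÷ R$1,848,113.20 = 3.9183.
%ΔEPS = DCL × %ΔSales = 3.9183 × -16.5% = -64.7%.

-64.7%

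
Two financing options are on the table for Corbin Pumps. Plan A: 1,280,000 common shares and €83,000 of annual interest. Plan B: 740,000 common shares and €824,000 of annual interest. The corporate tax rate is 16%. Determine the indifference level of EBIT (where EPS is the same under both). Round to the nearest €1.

€1,839,444

At indifference, (EBIT − 83,000)(1 − t)/1,280,000 = (EBIT − 824,000)(1 − t)/740,000.
Cancelling (1 − t) and cross-multiplying: 740,000·(EBIT − 83,000) = 1,280,000·(EBIT − 824,000).
EBIT × (1,280,000 − 740,000) = 824,000 × 1,280,000 − 83,000 × 740,000 = 993,300,000,000, so EBIT = 993,300,000,000 ÷ 540,000 = 1,839,444.44.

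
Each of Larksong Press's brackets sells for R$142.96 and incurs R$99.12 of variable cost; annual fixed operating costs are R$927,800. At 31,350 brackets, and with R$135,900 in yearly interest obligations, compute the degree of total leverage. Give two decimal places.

4.42

Contribution at this volume is 31,350 × R$43.84 = R$1,374,384.00.
Subtracting fixed costs: EBIT = R$1,374,384.00 − R$927,800 = R$446,584.00. Interest = R$135,900.00, so EBIT − I = R$310,684.00.
DCL = contribution ÷ (EBIT − I) = R$1,374,384.00 ÷ R$310,684.00 = 4.4237.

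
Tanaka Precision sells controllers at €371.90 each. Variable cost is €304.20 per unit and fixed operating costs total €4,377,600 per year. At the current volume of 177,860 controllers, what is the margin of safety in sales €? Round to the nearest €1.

€42,098,432

Each unit contributes €371.90 − €304.20 = €67.70. Break-even units = €4,377,600 ÷ €67.70 = 64,661.74; break-even revenue = 64,661.74 × €371.90 = €24,047,702.22.
Actual sales revenue = 177,860 × €371.90 = €66,146,134.00.
Margin of safety = €66,146,134.00 − €24,047,702.22 = €42,098,432.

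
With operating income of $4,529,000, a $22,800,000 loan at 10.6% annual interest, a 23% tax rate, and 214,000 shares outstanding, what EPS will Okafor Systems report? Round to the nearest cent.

Pre-tax income = $4,529,000 − $2,416,800.00 = $2,112,200.00.
Net income = $2,112,200.00 × (1 − 0.23) = $1,626,394.00.
Per share: $1,626,394.00 / 214,000 shares = $7.60.

$7.60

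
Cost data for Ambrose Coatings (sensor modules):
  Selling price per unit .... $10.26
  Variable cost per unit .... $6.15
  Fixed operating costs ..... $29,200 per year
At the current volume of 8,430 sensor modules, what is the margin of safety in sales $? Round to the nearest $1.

$13,598

Each unit contributes $10.26 − $6.15 = $4.11. Break-even units = $29,200 ÷ $4.11 = 7,104.62; break-even revenue = 7,104.62 × $10.26 = $72,893.43.
Current sales = 8,430 × $10.26 = $86,491.80.
Margin of safety = $86,491.80 − $72,893.43 = $13,598.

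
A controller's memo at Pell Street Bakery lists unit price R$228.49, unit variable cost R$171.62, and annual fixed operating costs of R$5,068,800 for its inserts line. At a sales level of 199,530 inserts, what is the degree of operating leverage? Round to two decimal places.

Contribution at this volume is 199,530 × R$56.87 = R$11,347,271.10.
Subtracting fixed costs: EBIT = R$11,347,271.10 − R$5,068,800 = R$6,278,471.10.
Degree of operating leverage = R$11,347,271.10 / R$6,278,471.10 = 1.8073.

1.81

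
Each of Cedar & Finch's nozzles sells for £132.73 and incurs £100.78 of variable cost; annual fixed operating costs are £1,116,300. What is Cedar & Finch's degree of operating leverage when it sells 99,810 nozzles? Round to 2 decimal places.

1.54

Total contribution margin = 99,810 × £31.95 = £3,188,929.50.
EBIT = £3,188,929.50 − £1,116,300 = £2,072,629.50.
So DOL = total CM / EBIT = £3,188,929.50 / £2,072,629.50 = 1.5386.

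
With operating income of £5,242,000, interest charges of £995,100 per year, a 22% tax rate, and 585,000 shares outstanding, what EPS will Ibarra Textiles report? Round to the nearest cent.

£5.66

Pre-tax income = £5,242,000 − £995,100.00 = £4,246,900.00.
Net income = £4,246,900.00 × (1 − 0.22) = £3,312,582.00.
EPS = £3,312,582.00 ÷ 585,000 = £5.66.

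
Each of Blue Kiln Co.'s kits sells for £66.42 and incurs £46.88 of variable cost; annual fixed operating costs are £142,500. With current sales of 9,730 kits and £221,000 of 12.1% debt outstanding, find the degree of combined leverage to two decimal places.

At 9,730 units, contribution = 9,730 × £19.54 = £190,124.20.
Operating income = contribution − fixed costs = £190,124.20 − £142,500 = £47,624.20. Interest = £26,741.00.
DOL = £190,124.20 ÷ £47,624.20 = 3.9922; DFL = £47,624.20 ÷ £20,883.20 = 2.2805.
Combined leverage = 3.9922 × 2.2805 = 9.1042.

9.10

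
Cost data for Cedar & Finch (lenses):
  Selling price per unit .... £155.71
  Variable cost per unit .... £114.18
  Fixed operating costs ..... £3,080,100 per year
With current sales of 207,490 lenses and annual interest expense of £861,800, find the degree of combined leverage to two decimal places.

1.84

Total contribution margin = 207,490 × £41.53 = £8,617,059.70.
Operating income = contribution − fixed costs = £8,617,059.70 − £3,080,100 = £5,536,959.70. Interest = £861,800.00, so EBIT − I = £4,675,159.70.
DCL = contribution ÷ (EBIT − I) = £8,617,059.70 ÷ £4,675,159.70 = 1.8432.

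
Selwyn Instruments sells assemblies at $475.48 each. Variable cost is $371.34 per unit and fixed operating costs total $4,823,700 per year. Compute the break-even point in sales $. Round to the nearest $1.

Contribution margin per unit = $475.48 − $371.34 = $104.14, a CM ratio of $104.14 ÷ $475.48 = 0.2190.
Break-even revenue = fixed costs × price ÷ CM = $4,823,700 × $475.48 ÷ $104.14 = $22,023,938.

$22,023,938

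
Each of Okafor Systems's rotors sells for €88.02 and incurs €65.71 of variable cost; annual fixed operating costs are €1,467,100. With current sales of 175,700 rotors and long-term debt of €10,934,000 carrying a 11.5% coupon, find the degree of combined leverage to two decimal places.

3.28

At 175,700 units, contribution = 175,700 × €22.31 = €3,919,867.00.
Operating income = contribution − fixed costs = €3,919,867.00 − €1,467,100 = €2,452,767.00. Interest = €1,257,410.00, so EBIT − I = €1,195,357.00.
Degree of total leverage = total CM / (EBIT − interest) = €3,919,867.00 / €1,195,357.00 = 3.2792.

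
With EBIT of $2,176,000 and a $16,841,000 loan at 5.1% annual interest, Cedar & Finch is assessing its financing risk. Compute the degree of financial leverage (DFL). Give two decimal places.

1.65

Interest = $858,891.00.
Degree of financial leverage = EBIT / (EBIT − interest) = $2,176,000 / $1,317,109.00 = 1.6521.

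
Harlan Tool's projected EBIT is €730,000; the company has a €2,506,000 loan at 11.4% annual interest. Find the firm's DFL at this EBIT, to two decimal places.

Annual interest charges come to €285,684.00.
DFL = EBIT ÷ (EBIT − I) = €730,000 ÷ (€730,000 − €285,684.00) = €730,000 ÷ €444,316.00 = 1.6430.

1.64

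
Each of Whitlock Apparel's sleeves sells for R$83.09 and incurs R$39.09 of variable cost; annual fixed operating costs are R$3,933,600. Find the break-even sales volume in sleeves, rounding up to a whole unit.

Unit CM = price − variable cost = R$83.09 − R$39.09 = R$44.00.
Units to break even: R$3,933,600 ÷ R$44.00 = 89,400.00, rounded up to 89,400.

89,400 sleeves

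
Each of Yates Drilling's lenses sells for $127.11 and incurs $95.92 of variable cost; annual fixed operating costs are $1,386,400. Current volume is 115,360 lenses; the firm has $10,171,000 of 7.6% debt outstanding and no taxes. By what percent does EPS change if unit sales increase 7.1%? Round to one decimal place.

+17.8%

At 115,360 units, contribution = 115,360 × $31.19 = $3,598,078.40.
EBIT = $3,598,078.40 − $1,386,400 = $2,211,678.40.
Interest = $772,996.00, so EBIT − I = $1,438,682.40.
Degree of combined leverage = contribution ÷ (EBIT − I) = $3,598,078.40 ÷ $1,438,682.40 = 2.5010.
%ΔEPS = DCL × %ΔSales = 2.5010 × +7.1% = +17.8%.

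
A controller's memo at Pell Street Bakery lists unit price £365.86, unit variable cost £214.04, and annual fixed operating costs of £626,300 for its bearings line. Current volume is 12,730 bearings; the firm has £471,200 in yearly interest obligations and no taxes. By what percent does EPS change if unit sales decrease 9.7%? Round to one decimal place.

-22.4%

Total contribution margin = 12,730 × £151.82 = £1,932,668.60.
EBIT = £1,932,668.60 − £626,300 = £1,306,368.60.
After interest of £471,200.00, pre-tax earnings = £835,168.60.
DCL = total CM / (EBIT − I) = £1,932,668.60 / £835,168.60 = 2.3141.
EPS therefore changes by 2.3141 × (-9.7%) = -22.4%.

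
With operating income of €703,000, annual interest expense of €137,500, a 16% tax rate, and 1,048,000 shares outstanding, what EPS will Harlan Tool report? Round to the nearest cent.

€0.45

Interest = €137,500.00, so EBT = €703,000 − €137,500.00 = €565,500.00.
After tax at 16%: net income = €565,500.00 × 0.84 = €475,020.00.
Per share: €475,020.00 / 1,048,000 shares = €0.45.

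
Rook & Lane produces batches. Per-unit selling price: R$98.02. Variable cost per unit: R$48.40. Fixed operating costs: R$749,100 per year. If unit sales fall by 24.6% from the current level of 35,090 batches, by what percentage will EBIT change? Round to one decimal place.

-43.2%

At 35,090 units, contribution = 35,090 × R$49.62 = R$1,741,165.80.
Operating income = contribution − fixed costs = R$1,741,165.80 − R$749,100 = R$992,065.80.
So DOL = total CM / EBIT = R$1,741,165.80 / R$992,065.80 = 1.7551.
So EBIT moves 1.7551 × (-24.6%) = -43.2%.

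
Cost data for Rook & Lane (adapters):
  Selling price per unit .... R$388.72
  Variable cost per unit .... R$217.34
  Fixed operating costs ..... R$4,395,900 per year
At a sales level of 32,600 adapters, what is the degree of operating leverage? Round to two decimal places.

4.69

At 32,600 units, contribution = 32,600 × R$171.38 = R$5,586,988.00.
Subtracting fixed costs: EBIT = R$5,586,988.00 − R$4,395,900 = R$1,191,088.00.
DOL = contribution ÷ EBIT = R$5,586,988.00 ÷ R$1,191,088.00 = 4.6907.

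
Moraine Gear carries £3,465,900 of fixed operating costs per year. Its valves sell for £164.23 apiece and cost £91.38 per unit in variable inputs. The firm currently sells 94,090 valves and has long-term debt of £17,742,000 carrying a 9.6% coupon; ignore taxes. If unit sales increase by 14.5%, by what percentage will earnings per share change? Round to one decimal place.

Contribution at this volume is 94,090 × £72.85 = £6,854,456.50.
Subtracting fixed costs: EBIT = £6,854,456.50 − £3,465,900 = £3,388,556.50.
Interest = £1,703,232.00, so EBIT − I = £1,685,324.50.
DCL = total CM / (EBIT − I) = £6,854,456.50 / £1,685,324.50 = 4.0671.
EPS therefore changes by 4.0671 × (+14.5%) = +59.0%.

+59.0%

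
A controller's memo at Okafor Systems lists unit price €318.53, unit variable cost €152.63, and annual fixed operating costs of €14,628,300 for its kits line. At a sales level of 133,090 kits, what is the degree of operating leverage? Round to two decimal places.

2.96

Total contribution margin = 133,090 × €165.90 = €22,079,631.00.
EBIT = €22,079,631.00 − €14,628,300 = €7,451,331.00.
DOL = contribution ÷ EBIT = €22,079,631.00 ÷ €7,451,331.00 = 2.9632.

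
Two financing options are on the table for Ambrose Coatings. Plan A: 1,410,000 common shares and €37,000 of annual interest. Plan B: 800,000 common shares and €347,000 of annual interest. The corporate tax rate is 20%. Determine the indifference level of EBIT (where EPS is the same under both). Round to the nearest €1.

At indifference, (EBIT − 37,000)(1 − t)/1,410,000 = (EBIT − 347,000)(1 − t)/800,000.
Cancelling (1 − t) and cross-multiplying: 800,000·(EBIT − 37,000) = 1,410,000·(EBIT − 347,000).
Solving, EBIT = (347,000·1,410,000 − 37,000·800,000) / (1,410,000 − 800,000) = 459,670,000,000 / 610,000 = 753,557.38.

€753,557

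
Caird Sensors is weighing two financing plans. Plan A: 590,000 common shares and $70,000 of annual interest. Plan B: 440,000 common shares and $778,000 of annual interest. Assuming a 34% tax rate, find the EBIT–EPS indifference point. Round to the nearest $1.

$2,854,800

Set EPS_A = EPS_B: (EBIT − $70,000)(1 − 0.34) ÷ 590,000 = (EBIT − $778,000)(1 − 0.34) ÷ 440,000.
Cancelling (1 − t) and cross-multiplying: 440,000·(EBIT − 70,000) = 590,000·(EBIT − 778,000).
EBIT × (590,000 − 440,000) = 778,000 × 590,000 − 70,000 × 440,000 = 428,220,000,000, so EBIT = 428,220,000,000 ÷ 150,000 = 2,854,800.00.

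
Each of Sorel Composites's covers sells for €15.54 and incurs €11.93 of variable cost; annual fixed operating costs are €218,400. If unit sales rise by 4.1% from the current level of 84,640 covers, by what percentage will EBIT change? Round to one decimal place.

At 84,640 units, contribution = 84,640 × €3.61 = €305,550.40.
EBIT = €305,550.40 − €218,400 = €87,150.40.
Degree of operating leverage = €305,550.40 / €87,150.40 = 3.5060.
%ΔEBIT = DOL × %ΔSales = 3.5060 × +4.1% = +14.4%.

+14.4%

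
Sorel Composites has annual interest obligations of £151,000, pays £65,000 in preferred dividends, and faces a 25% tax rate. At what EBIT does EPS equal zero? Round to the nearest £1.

£237,667

Grossing the preferred dividend up to pre-tax terms: £65,000 / (1 − 0.25) = £86,666.67.
Financial break-even EBIT = interest + D_p ÷ (1 − t) = £151,000 + £86,666.67 = £237,666.67.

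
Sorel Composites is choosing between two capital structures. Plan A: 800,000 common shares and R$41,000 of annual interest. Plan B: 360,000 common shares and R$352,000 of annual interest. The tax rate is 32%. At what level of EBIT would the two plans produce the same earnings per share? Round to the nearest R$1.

R$606,455

At indifference, (EBIT − 41,000)(1 − t)/800,000 = (EBIT − 352,000)(1 − t)/360,000.
Cancelling (1 − t) and cross-multiplying: 360,000·(EBIT − 41,000) = 800,000·(EBIT − 352,000).
EBIT × (800,000 − 360,000) = 352,000 × 800,000 − 41,000 × 360,000 = 266,840,000,000, so EBIT = 266,840,000,000 ÷ 440,000 = 606,454.55.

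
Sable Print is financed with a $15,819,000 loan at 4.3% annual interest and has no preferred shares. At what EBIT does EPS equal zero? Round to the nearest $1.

Annual interest = 4.3% × $15,819,000 = $680,217.00.
Without preferred stock the financial break-even is simply EBIT = interest = $680,217.00.

$680,217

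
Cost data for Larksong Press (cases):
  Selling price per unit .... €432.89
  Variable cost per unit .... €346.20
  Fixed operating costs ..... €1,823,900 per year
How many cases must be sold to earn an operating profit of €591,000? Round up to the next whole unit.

27,857 cases

Each unit contributes €432.89 − €346.20 = €86.69.
Units = (FC + target) / CM = (€1,823,900 + €591,000) / €86.69 = 27,856.73, so 27,857 cases.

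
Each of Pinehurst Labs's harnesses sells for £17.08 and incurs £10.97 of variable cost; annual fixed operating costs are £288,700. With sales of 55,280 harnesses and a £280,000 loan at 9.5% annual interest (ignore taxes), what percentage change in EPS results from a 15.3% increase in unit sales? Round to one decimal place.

+230.1%

At 55,280 units, contribution = 55,280 × £6.11 = £337,760.80.
EBIT = £337,760.80 − £288,700 = £49,060.80.
After interest of £26,600.00, pre-tax earnings = £22,460.80.
Degree of combined leverage = contribution ÷ (EBIT − I) = £337,760.80 ÷ £22,460.80 = 15.0378.
EPS therefore changes by 15.0378 × (+15.3%) = +230.1%.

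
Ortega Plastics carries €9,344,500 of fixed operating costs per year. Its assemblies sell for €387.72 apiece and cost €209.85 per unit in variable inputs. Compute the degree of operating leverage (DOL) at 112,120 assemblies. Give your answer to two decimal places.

Contribution at this volume is 112,120 × €177.87 = €19,942,784.40.
Subtracting fixed costs: EBIT = €19,942,784.40 − €9,344,500 = €10,598,284.40.
Degree of operating leverage = €19,942,784.40 / €10,598,284.40 = 1.8817.

1.88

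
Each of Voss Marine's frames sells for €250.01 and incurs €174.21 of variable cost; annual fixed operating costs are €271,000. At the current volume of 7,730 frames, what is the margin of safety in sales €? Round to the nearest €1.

Each unit contributes €250.01 − €174.21 = €75.80. Break-even units = €271,000 ÷ €75.80 = 3,575.20; break-even revenue = 3,575.20 × €250.01 = €893,835.22.
Actual sales revenue = 7,730 × €250.01 = €1,932,577.30.
Margin of safety = €1,932,577.30 − €893,835.22 = €1,038,742.

€1,038,742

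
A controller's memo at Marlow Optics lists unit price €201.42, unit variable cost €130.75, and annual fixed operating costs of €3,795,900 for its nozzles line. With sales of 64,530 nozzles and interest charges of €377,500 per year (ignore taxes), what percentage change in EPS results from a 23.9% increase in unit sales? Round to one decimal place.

Total contribution margin = 64,530 × €70.67 = €4,560,335.10.
Operating income = contribution − fixed costs = €4,560,335.10 − €3,795,900 = €764,435.10.
After interest of €377,500.00, pre-tax earnings = €386,935.10.
Degree of combined leverage = contribution ÷ (EBIT − I) = €4,560,335.10 ÷ €386,935.10 = 11.7858.
%ΔEPS = DCL × %ΔSales = 11.7858 × +23.9% = +281.7%.

+281.7%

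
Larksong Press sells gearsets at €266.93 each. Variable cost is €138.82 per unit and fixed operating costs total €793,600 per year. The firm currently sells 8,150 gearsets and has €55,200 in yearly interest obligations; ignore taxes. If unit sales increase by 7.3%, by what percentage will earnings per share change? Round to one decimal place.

+39.0%

Total contribution margin = 8,150 × €128.11 = €1,044,096.50.
Operating income = contribution − fixed costs = €1,044,096.50 − €793,600 = €250,496.50.
After interest of €55,200.00, pre-tax earnings = €195,296.50.
Degree of combined leverage = contribution ÷ (EBIT − I) = €1,044,096.50 ÷ €195,296.50 = 5.3462.
EPS therefore changes by 5.3462 × (+7.3%) = +39.0%.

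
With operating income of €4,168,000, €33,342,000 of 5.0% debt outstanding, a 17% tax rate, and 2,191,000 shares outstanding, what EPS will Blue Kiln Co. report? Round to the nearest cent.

€0.95

Pre-tax income = €4,168,000 − €1,667,100.00 = €2,500,900.00.
After tax at 17%: net income = €2,500,900.00 × 0.83 = €2,075,747.00.
EPS = €2,075,747.00 ÷ 2,191,000 = €0.95.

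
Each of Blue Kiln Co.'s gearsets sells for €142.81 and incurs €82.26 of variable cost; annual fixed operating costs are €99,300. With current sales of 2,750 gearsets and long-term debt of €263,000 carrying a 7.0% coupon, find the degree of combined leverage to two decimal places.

3.41

At 2,750 units, contribution = 2,750 × €60.55 = €166,512.50.
Subtracting fixed costs: EBIT = €166,512.50 − €99,300 = €67,212.50. Interest = €18,410.00, so EBIT − I = €48,802.50.
Degree of total leverage = total CM / (EBIT − interest) = €166,512.50 / €48,802.50 = 3.4120.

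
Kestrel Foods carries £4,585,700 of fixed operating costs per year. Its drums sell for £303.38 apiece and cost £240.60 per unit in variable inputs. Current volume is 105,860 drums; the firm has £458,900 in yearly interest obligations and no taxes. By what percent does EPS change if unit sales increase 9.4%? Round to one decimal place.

+39.0%

Contribution at this volume is 105,860 × £62.78 = £6,645,890.80.
Operating income = contribution − fixed costs = £6,645,890.80 − £4,585,700 = £2,060,190.80.
After interest of £458,900.00, pre-tax earnings = £1,601,290.80.
Degree of combined leverage = contribution ÷ (EBIT − I) = £6,645,890.80 ÷ £1,601,290.80 = 4.1503.
%ΔEPS = DCL × %ΔSales = 4.1503 × +9.4% = +39.0%.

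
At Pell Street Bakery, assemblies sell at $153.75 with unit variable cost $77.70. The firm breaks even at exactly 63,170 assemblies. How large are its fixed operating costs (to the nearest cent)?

$4,804,078.50

Contribution margin per unit = $153.75 − $77.70 = $76.05.
Fixed costs = break-even units × CM = 63,170 × $76.05 = $4,804,078.50.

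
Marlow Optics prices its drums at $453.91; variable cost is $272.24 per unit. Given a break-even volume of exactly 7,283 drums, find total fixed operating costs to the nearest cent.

Each unit contributes $453.91 − $272.24 = $181.67.
Fixed costs = break-even units × CM = 7,283 × $181.67 = $1,323,102.61.

$1,323,102.61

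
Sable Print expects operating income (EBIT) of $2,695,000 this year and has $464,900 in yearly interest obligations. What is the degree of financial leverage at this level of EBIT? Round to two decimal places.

Interest = $464,900.00.
DFL = EBIT ÷ (EBIT − I) = $2,695,000 ÷ ($2,695,000 − $464,900.00) = $2,695,000 ÷ $2,230,100.00 = 1.2085.

1.21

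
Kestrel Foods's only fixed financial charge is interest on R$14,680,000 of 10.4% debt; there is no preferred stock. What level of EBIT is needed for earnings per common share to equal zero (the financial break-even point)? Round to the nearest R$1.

Annual interest = 10.4% × R$14,680,000 = R$1,526,720.00.
Without preferred stock the financial break-even is simply EBIT = interest = R$1,526,720.00.

R$1,526,720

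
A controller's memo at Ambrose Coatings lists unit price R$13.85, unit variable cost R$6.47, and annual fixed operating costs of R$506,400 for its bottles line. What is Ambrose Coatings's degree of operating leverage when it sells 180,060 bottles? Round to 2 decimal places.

1.62

Total contribution margin = 180,060 × R$7.38 = R$1,328,842.80.
EBIT = R$1,328,842.80 − R$506,400 = R$822,442.80.
DOL = contribution ÷ EBIT = R$1,328,842.80 ÷ R$822,442.80 = 1.6157.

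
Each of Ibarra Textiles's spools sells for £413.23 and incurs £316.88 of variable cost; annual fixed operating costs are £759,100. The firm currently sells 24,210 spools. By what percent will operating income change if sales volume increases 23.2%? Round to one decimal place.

+34.4%

At 24,210 units, contribution = 24,210 × £96.35 = £2,332,633.50.
Subtracting fixed costs: EBIT = £2,332,633.50 − £759,100 = £1,573,533.50.
Degree of operating leverage = £2,332,633.50 / £1,573,533.50 = 1.4824.
%ΔEBIT = DOL × %ΔSales = 1.4824 × +23.2% = +34.4%.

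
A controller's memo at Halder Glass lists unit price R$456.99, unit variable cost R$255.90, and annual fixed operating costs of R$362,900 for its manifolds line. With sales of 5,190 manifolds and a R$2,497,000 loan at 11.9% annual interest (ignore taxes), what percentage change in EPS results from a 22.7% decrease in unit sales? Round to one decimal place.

Contribution at this volume is 5,190 × R$201.09 = R$1,043,657.10.
Subtracting fixed costs: EBIT = R$1,043,657.10 − R$362,900 = R$680,757.10.
Interest = R$297,143.00, so EBIT − I = R$383,614.10.
DCL = total CM / (EBIT − I) = R$1,043,657.10 / R$383,614.10 = 2.7206.
EPS therefore changes by 2.7206 × (-22.7%) = -61.8%.

-61.8%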